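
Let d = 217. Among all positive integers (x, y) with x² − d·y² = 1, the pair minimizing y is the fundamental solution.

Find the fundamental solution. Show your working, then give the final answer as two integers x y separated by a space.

3844063 260952

[14; 1,2,1,2,1,…,2,1,28] for √217; ℓ=16 ⇒ convergent index 15
k=0  a_k=14  p_k/q_k = 14/1
k=1  a_k=1  p_k/q_k = 15/1
…
k=3  a_k=1  p_k/q_k = 59/4
k=4  a_k=2  p_k/q_k = 162/11
…
k=6  a_k=1  p_k/q_k = 383/26
k=7  a_k=9  p_k/q_k = 3668/249
…
k=9  a_k=9  p_k/q_k = 139163/9447
…
k=13  a_k=1  p_k/q_k = 1034361/70217
k=14  a_k=2  p_k/q_k = 2809702/190735
k=15  a_k=1  p_k/q_k = 3844063/260952
(x₁, y₁) = (3844063, 260952);  3844063² − 217·260952² = 1 ✓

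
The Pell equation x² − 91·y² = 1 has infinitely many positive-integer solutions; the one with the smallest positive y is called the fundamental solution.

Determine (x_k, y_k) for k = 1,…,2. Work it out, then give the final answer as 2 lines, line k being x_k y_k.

1574 165
4954951 519420

√91 → a₀=9, period (1,1,5,1,5,1,1,18); ℓ=8 even so k=7
a_0=9:  p_0=9·1+0=9,  q_0=9·0+1=1
…
a_3=5:  p_3=5·19+10=105,  q_3=5·2+1=11
a_4=1:  p_4=1·105+19=124,  q_4=1·11+2=13
a_5=5:  p_5=5·124+105=725,  q_5=5·13+11=76
a_6=1:  p_6=1·725+124=849,  q_6=1·76+13=89
a_7=1:  p_7=1·849+725=1574,  q_7=1·89+76=165
(x₁, y₁) = (1574, 165);  1574² − 91·165² = 1 ✓
n=2: (1574,165)∘(1574,165) = (1574·1574+91·165·165, 1574·165+165·1574) = (4954951,519420)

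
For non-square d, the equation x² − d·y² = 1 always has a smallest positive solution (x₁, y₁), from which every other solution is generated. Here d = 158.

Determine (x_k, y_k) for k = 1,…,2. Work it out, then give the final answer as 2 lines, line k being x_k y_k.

[12; 1,1,3,12,3,1,1,24] for √158; ℓ=8 ⇒ convergent index 7
k=0  a_k=12  p_k/q_k = 12/1
k=1  a_k=1  p_k/q_k = 13/1
…
k=6  a_k=1  p_k/q_k = 4412/351
k=7  a_k=1  p_k/q_k = 7743/616
fundamental: x₁=7743, y₁=616  (since 59954049 − 158·379456 = 1)
k=2:  x_2 = 7743·7743+158·616·616 = 119908097,  y_2 = 7743·616+616·7743 = 9539376

7743 616
119908097 9539376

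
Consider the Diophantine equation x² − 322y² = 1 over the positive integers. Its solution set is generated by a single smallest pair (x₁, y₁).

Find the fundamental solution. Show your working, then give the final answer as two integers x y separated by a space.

323 18

√322 → a₀=17, period (1,16,1,34); ℓ=4 even so k=3
step 0: (17, 1)  from 17·(1,0) + (0,1)
…
step 2: (305, 17)  from 16·(18,1) + (17,1)
step 3: (323, 18)  from 1·(305,17) + (18,1)
fundamental: x₁=323, y₁=18  (since 104329 − 322·324 = 1)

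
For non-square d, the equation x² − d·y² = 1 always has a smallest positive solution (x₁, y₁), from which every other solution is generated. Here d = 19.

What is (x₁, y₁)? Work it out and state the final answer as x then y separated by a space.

170 39

d=19: √d = [4; 2,1,3,1,2,8] (ℓ=6, even), read p_5/q_5
a_0=4:  p_0=4·1+0=4,  q_0=4·0+1=1
…
a_4=1:  p_4=1·48+13=61,  q_4=1·11+3=14
a_5=2:  p_5=2·61+48=170,  q_5=2·14+11=39
→ (170, 39).  Check: 170²=28900, 19·39²=28899, difference 1.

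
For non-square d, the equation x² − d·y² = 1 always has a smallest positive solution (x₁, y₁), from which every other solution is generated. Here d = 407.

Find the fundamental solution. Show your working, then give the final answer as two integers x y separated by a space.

√407 → a₀=20, period (5,1,2,1,5,40); ℓ=6 even so k=5
step 0: (20, 1)  from 20·(1,0) + (0,1)
…
step 2: (121, 6)  from 1·(101,5) + (20,1)
step 3: (343, 17)  from 2·(121,6) + (101,5)
step 4: (464, 23)  from 1·(343,17) + (121,6)
step 5: (2663, 132)  from 5·(464,23) + (343,17)
fundamental: x₁=2663, y₁=132  (since 7091569 − 407·17424 = 1)

2663 132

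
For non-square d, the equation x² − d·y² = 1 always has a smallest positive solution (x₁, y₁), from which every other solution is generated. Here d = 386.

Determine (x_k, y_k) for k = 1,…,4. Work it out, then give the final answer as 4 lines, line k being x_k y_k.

√386 → a₀=19, period (1,1,1,4,1,18,1,4,1,1,1,38); ℓ=12 even so k=11
step 0: (19, 1)  from 19·(1,0) + (0,1)
…
step 4: (275, 14)  from 4·(59,3) + (39,2)
…
step 7: (6621, 337)  from 1·(6287,320) + (334,17)
step 8: (32771, 1668)  from 4·(6621,337) + (6287,320)
…
step 10: (72163, 3673)  from 1·(39392,2005) + (32771,1668)
step 11: (111555, 5678)  from 1·(72163,3673) + (39392,2005)
(x₁, y₁) = (111555, 5678);  111555² − 386·5678² = 1 ✓
(111555+5678√386)^2 = 24889036049 + 1266818580√386
(111555+5678√386)^3 = 5552992832780835 + 282639893378122√386
(111555+5678√386)^4 = 1238928230896843060801 + 63059786610325980840√386

111555 5678
24889036049 1266818580
5552992832780835 282639893378122
1238928230896843060801 63059786610325980840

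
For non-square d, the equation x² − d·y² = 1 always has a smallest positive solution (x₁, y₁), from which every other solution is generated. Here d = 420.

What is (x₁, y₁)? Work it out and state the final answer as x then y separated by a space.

41 2

d=420: √d = [20; 2,40] (ℓ=2, even), read p_1/q_1
a_0=20:  p_0=20·1+0=20,  q_0=20·0+1=1
a_1=2:  p_1=2·20+1=41,  q_1=2·1+0=2
(x₁, y₁) = (41, 2);  41² − 420·2² = 1 ✓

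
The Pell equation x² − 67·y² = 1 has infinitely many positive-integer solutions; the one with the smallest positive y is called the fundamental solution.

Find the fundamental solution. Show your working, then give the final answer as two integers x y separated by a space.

48842 5967

d=67: √d = [8; 5,2,1,1,7,1,1,2,5,16] (ℓ=10, even), read p_9/q_9
i=0: a=8 ⇒ p=8, q=1
…
i=3: a=1 ⇒ p=131, q=16
i=4: a=1 ⇒ p=221, q=27
…
i=6: a=1 ⇒ p=1899, q=232
i=7: a=1 ⇒ p=3577, q=437
i=8: a=2 ⇒ p=9053, q=1106
i=9: a=5 ⇒ p=48842, q=5967
fundamental: x₁=48842, y₁=5967  (since 2385540964 − 67·35605089 = 1)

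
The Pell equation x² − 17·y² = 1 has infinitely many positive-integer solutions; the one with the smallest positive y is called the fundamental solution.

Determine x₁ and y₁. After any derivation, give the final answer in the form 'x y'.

33 8

√17 = [4; 8, …], period ℓ=1 (odd) → k=1
i=0: a=4 ⇒ p=4, q=1
i=1: a=8 ⇒ p=33, q=8
(x₁, y₁) = (33, 8);  33² − 17·8² = 1 ✓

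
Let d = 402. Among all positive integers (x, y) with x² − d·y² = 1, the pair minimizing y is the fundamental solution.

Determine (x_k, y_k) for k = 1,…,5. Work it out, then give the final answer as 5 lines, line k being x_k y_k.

401 20
321601 16040
257923601 12864060
206854406401 10316960080
165896976010001 8274189120100

d=402: √d = [20; 20,40] (ℓ=2, even), read p_1/q_1
a_0=20:  p_0=20·1+0=20,  q_0=20·0+1=1
a_1=20:  p_1=20·20+1=401,  q_1=20·1+0=20
→ (401, 20).  Check: 401²=160801, 402·20²=160800, difference 1.
(401+20√402)^2 = 321601 + 16040√402
(401+20√402)^3 = 257923601 + 12864060√402
(401+20√402)^4 = 206854406401 + 10316960080√402
(401+20√402)^5 = 165896976010001 + 8274189120100√402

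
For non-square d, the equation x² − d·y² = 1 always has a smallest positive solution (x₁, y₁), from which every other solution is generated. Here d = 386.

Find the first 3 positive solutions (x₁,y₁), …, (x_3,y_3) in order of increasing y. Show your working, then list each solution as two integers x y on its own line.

111555 5678
24889036049 1266818580
5552992832780835 282639893378122

d=386: √d = [19; 1,1,1,4,1,18,1,4,1,1,1,38] (ℓ=12, even), read p_11/q_11
k=0  a_k=19  p_k/q_k = 19/1
k=1  a_k=1  p_k/q_k = 20/1
…
k=5  a_k=1  p_k/q_k = 334/17
…
k=7  a_k=1  p_k/q_k = 6621/337
…
k=10  a_k=1  p_k/q_k = 72163/3673
k=11  a_k=1  p_k/q_k = 111555/5678
(x₁, y₁) = (111555, 5678);  111555² − 386·5678² = 1 ✓
k=2:  x_2 = 111555·111555+386·5678·5678 = 24889036049,  y_2 = 111555·5678+5678·111555 = 1266818580
k=3:  x_3 = 111555·24889036049+386·5678·1266818580 = 5552992832780835,  y_3 = 111555·1266818580+5678·24889036049 = 282639893378122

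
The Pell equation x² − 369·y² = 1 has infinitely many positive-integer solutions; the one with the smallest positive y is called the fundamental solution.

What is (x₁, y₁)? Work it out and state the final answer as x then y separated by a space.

√369 → a₀=19, period (4,1,3,2,7,4,7,2,3,1,4,38); ℓ=12 even so k=11
i=0: a=19 ⇒ p=19, q=1
…
i=3: a=3 ⇒ p=365, q=19
…
i=6: a=4 ⇒ p=25414, q=1323
i=7: a=7 ⇒ p=184045, q=9581
i=8: a=2 ⇒ p=393504, q=20485
…
i=10: a=1 ⇒ p=1758061, q=91521
i=11: a=4 ⇒ p=8396801, q=437120
→ (8396801, 437120).  Check: 8396801²=70506267033601, 369·437120²=70506267033600, difference 1.

8396801 437120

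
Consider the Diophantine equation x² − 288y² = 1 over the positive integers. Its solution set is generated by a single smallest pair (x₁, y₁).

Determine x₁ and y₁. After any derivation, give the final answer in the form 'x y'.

17 1

√288 = [16; 1,32, …], period ℓ=2 (even) → k=1
i=0: a=16 ⇒ p=16, q=1
i=1: a=1 ⇒ p=17, q=1
fundamental: x₁=17, y₁=1  (since 289 − 288·1 = 1)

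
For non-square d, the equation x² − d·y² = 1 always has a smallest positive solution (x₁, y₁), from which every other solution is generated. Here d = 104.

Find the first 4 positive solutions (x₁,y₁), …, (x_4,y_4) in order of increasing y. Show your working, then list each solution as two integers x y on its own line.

51 5
5201 510
530451 52015
54100801 5305020

√104 = [10; 5,20, …], period ℓ=2 (even) → k=1
k=0  a_k=10  p_k/q_k = 10/1
k=1  a_k=5  p_k/q_k = 51/5
(x₁, y₁) = (51, 5);  51² − 104·5² = 1 ✓
(x_2, y_2) = (51·51 + 104·5·5, 51·5 + 5·51) = (5201, 510)
(x_3, y_3) = (51·5201 + 104·5·510, 51·510 + 5·5201) = (530451, 52015)
(x_4, y_4) = (51·530451 + 104·5·52015, 51·52015 + 5·530451) = (54100801, 5305020)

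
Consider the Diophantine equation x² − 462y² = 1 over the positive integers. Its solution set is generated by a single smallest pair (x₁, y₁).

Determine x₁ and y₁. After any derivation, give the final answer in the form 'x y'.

43 2

d=462: √d = [21; 2,42] (ℓ=2, even), read p_1/q_1
a_0=21:  p_0=21·1+0=21,  q_0=21·0+1=1
a_1=2:  p_1=2·21+1=43,  q_1=2·1+0=2
(x₁, y₁) = (43, 2);  43² − 462·2² = 1 ✓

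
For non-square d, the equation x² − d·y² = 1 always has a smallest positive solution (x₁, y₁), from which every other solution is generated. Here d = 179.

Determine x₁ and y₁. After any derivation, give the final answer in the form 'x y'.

[13; 2,1,1,1,3,…,1,2,26] for √179; ℓ=14 ⇒ convergent index 13
k=0  a_k=13  p_k/q_k = 13/1
k=1  a_k=2  p_k/q_k = 27/2
k=2  a_k=1  p_k/q_k = 40/3
k=3  a_k=1  p_k/q_k = 67/5
k=4  a_k=1  p_k/q_k = 107/8
k=5  a_k=3  p_k/q_k = 388/29
k=6  a_k=5  p_k/q_k = 2047/153
…
k=8  a_k=5  p_k/q_k = 137042/10243
k=9  a_k=3  p_k/q_k = 438125/32747
k=10  a_k=1  p_k/q_k = 575167/42990
k=11  a_k=1  p_k/q_k = 1013292/75737
k=12  a_k=1  p_k/q_k = 1588459/118727
k=13  a_k=2  p_k/q_k = 4190210/313191
→ (4190210, 313191).  Check: 4190210²=17557859844100, 179·313191²=17557859844099, difference 1.

4190210 313191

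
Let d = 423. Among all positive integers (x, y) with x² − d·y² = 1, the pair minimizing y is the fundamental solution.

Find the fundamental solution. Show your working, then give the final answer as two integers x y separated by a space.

4607 224

√423 = [20; 1,1,3,4,3,1,1,40, …], period ℓ=8 (even) → k=7
k=0  a_k=20  p_k/q_k = 20/1
…
k=4  a_k=4  p_k/q_k = 617/30
k=5  a_k=3  p_k/q_k = 1995/97
k=6  a_k=1  p_k/q_k = 2612/127
k=7  a_k=1  p_k/q_k = 4607/224
(x₁, y₁) = (4607, 224);  4607² − 423·224² = 1 ✓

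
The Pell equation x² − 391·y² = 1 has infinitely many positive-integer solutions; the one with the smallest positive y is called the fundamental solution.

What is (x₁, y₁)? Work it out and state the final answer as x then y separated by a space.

7338680 371133

√391 → a₀=19, period (1,3,2,2,1,…,3,1,38); ℓ=16 even so k=15
a_0=19:  p_0=19·1+0=19,  q_0=19·0+1=1
a_1=1:  p_1=1·19+1=20,  q_1=1·1+0=1
…
a_6=1:  p_6=1·613+435=1048,  q_6=1·31+22=53
…
a_8=19:  p_8=19·2709+1048=52519,  q_8=19·137+53=2656
…
a_13=2:  p_13=2·696292+268013=1660597,  q_13=2·35213+13554=83980
a_14=3:  p_14=3·1660597+696292=5678083,  q_14=3·83980+35213=287153
a_15=1:  p_15=1·5678083+1660597=7338680,  q_15=1·287153+83980=371133
(x₁, y₁) = (7338680, 371133);  7338680² − 391·371133² = 1 ✓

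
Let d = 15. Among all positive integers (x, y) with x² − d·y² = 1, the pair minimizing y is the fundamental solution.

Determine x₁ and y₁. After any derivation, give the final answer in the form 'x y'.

[3; 1,6] for √15; ℓ=2 ⇒ convergent index 1
i=0: a=3 ⇒ p=3, q=1
i=1: a=1 ⇒ p=4, q=1
fundamental: x₁=4, y₁=1  (since 16 − 15·1 = 1)

4 1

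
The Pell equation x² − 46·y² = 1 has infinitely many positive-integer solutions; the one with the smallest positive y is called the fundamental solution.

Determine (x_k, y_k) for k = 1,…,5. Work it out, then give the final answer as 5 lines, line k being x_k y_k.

√46 → a₀=6, period (1,3,1,1,2,6,2,1,1,3,1,12); ℓ=12 even so k=11
i=0: a=6 ⇒ p=6, q=1
i=1: a=1 ⇒ p=7, q=1
…
i=3: a=1 ⇒ p=34, q=5
i=4: a=1 ⇒ p=61, q=9
i=5: a=2 ⇒ p=156, q=23
i=6: a=6 ⇒ p=997, q=147
i=7: a=2 ⇒ p=2150, q=317
i=8: a=1 ⇒ p=3147, q=464
i=9: a=1 ⇒ p=5297, q=781
i=10: a=3 ⇒ p=19038, q=2807
i=11: a=1 ⇒ p=24335, q=3588
→ (24335, 3588).  Check: 24335²=592192225, 46·3588²=592192224, difference 1.
k=2:  x_2 = 24335·24335+46·3588·3588 = 1184384449,  y_2 = 24335·3588+3588·24335 = 174627960
k=3:  x_3 = 24335·1184384449+46·3588·174627960 = 57643991108495,  y_3 = 24335·174627960+3588·1184384449 = 8499142809612
k=4:  x_4 = 24335·57643991108495+46·3588·8499142809612 = 2805533046066067201,  y_4 = 24335·8499142809612+3588·57643991108495 = 413653280369188080
k=5:  x_5 = 24335·2805533046066067201+46·3588·413653280369188080 = 136545293294391499564175,  y_5 = 24335·413653280369188080+3588·2805533046066067201 = 20132505147069241043988

24335 3588
1184384449 174627960
57643991108495 8499142809612
2805533046066067201 413653280369188080
136545293294391499564175 20132505147069241043988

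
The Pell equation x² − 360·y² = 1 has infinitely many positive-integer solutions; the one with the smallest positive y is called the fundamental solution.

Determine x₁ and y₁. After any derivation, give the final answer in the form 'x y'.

19 1

[18; 1,36] for √360; ℓ=2 ⇒ convergent index 1
a_0=18:  p_0=18·1+0=18,  q_0=18·0+1=1
a_1=1:  p_1=1·18+1=19,  q_1=1·1+0=1
fundamental: x₁=19, y₁=1  (since 361 − 360·1 = 1)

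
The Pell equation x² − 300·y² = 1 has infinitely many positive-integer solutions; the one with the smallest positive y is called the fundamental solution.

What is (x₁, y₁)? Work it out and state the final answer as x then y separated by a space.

1351 78

[17; 3,8,3,34] for √300; ℓ=4 ⇒ convergent index 3
step 0: (17, 1)  from 17·(1,0) + (0,1)
step 1: (52, 3)  from 3·(17,1) + (1,0)
step 2: (433, 25)  from 8·(52,3) + (17,1)
step 3: (1351, 78)  from 3·(433,25) + (52,3)
fundamental: x₁=1351, y₁=78  (since 1825201 − 300·6084 = 1)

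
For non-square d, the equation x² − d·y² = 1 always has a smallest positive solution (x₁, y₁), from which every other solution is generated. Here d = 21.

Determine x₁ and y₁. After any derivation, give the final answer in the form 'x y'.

55 12

√21 → a₀=4, period (1,1,2,1,1,8); ℓ=6 even so k=5
a_0=4:  p_0=4·1+0=4,  q_0=4·0+1=1
a_1=1:  p_1=1·4+1=5,  q_1=1·1+0=1
a_2=1:  p_2=1·5+4=9,  q_2=1·1+1=2
a_3=2:  p_3=2·9+5=23,  q_3=2·2+1=5
a_4=1:  p_4=1·23+9=32,  q_4=1·5+2=7
a_5=1:  p_5=1·32+23=55,  q_5=1·7+5=12
fundamental: x₁=55, y₁=12  (since 3025 − 21·144 = 1)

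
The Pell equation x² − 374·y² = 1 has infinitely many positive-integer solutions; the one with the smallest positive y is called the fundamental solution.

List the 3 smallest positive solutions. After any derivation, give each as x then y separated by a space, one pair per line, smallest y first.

3365 174
22646449 1171020
152410598405 7880964426

√374 = [19; 2,1,18,1,2,38, …], period ℓ=6 (even) → k=5
k=0  a_k=19  p_k/q_k = 19/1
k=1  a_k=2  p_k/q_k = 39/2
k=2  a_k=1  p_k/q_k = 58/3
k=3  a_k=18  p_k/q_k = 1083/56
k=4  a_k=1  p_k/q_k = 1141/59
k=5  a_k=2  p_k/q_k = 3365/174
(x₁, y₁) = (3365, 174);  3365² − 374·174² = 1 ✓
(3365+174√374)^2 = 22646449 + 1171020√374
(3365+174√374)^3 = 152410598405 + 7880964426√374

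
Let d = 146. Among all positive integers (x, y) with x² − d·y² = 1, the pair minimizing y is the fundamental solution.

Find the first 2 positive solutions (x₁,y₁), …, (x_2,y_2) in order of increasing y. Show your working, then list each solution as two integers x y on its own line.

145 12
42049 3480

√146 = [12; 12,24, …], period ℓ=2 (even) → k=1
i=0: a=12 ⇒ p=12, q=1
i=1: a=12 ⇒ p=145, q=12
→ (145, 12).  Check: 145²=21025, 146·12²=21024, difference 1.
(145+12√146)^2 = 42049 + 3480√146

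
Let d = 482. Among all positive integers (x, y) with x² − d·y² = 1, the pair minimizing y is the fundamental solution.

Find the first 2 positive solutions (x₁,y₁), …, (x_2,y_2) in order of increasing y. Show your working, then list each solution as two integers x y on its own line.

483 22
466577 21252

√482 → a₀=21, period (1,20,1,42); ℓ=4 even so k=3
i=0: a=21 ⇒ p=21, q=1
i=1: a=1 ⇒ p=22, q=1
i=2: a=20 ⇒ p=461, q=21
i=3: a=1 ⇒ p=483, q=22
fundamental: x₁=483, y₁=22  (since 233289 − 482·484 = 1)
(483+22√482)^2 = 466577 + 21252√482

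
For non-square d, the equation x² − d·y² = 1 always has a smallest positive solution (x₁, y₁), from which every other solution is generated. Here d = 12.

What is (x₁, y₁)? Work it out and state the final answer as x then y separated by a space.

√12 = [3; 2,6, …], period ℓ=2 (even) → k=1
a_0=3:  p_0=3·1+0=3,  q_0=3·0+1=1
a_1=2:  p_1=2·3+1=7,  q_1=2·1+0=2
→ (7, 2).  Check: 7²=49, 12·2²=48, difference 1.

7 2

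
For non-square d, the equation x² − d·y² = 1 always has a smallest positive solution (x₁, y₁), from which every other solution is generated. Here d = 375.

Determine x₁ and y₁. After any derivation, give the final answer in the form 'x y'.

√375 = [19; 2,1,2,1,5,1,2,1,2,38, …], period ℓ=10 (even) → k=9
i=0: a=19 ⇒ p=19, q=1
i=1: a=2 ⇒ p=39, q=2
i=2: a=1 ⇒ p=58, q=3
…
i=4: a=1 ⇒ p=213, q=11
i=5: a=5 ⇒ p=1220, q=63
i=6: a=1 ⇒ p=1433, q=74
i=7: a=2 ⇒ p=4086, q=211
i=8: a=1 ⇒ p=5519, q=285
i=9: a=2 ⇒ p=15124, q=781
→ (15124, 781).  Check: 15124²=228735376, 375·781²=228735375, difference 1.

15124 781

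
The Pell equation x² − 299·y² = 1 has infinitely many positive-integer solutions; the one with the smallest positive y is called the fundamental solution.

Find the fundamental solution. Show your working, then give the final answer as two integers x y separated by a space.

√299 → a₀=17, period (3,2,3,34); ℓ=4 even so k=3
k=0  a_k=17  p_k/q_k = 17/1
k=1  a_k=3  p_k/q_k = 52/3
k=2  a_k=2  p_k/q_k = 121/7
k=3  a_k=3  p_k/q_k = 415/24
fundamental: x₁=415, y₁=24  (since 172225 − 299·576 = 1)

415 24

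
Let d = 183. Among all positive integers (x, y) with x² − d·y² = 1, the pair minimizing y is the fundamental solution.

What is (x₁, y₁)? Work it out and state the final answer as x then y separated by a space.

d=183: √d = [13; 1,1,8,1,1,26] (ℓ=6, even), read p_5/q_5
i=0: a=13 ⇒ p=13, q=1
i=1: a=1 ⇒ p=14, q=1
i=2: a=1 ⇒ p=27, q=2
i=3: a=8 ⇒ p=230, q=17
i=4: a=1 ⇒ p=257, q=19
i=5: a=1 ⇒ p=487, q=36
fundamental: x₁=487, y₁=36  (since 237169 − 183·1296 = 1)

487 36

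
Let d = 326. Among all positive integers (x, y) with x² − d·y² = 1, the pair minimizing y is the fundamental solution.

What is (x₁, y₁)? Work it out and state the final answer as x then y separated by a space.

√326 → a₀=18, period (18,36); ℓ=2 even so k=1
k=0  a_k=18  p_k/q_k = 18/1
k=1  a_k=18  p_k/q_k = 325/18
fundamental: x₁=325, y₁=18  (since 105625 − 326·324 = 1)

325 18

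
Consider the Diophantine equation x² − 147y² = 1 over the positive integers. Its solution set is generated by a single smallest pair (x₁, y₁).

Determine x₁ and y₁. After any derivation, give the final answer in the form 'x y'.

d=147: √d = [12; 8,24] (ℓ=2, even), read p_1/q_1
i=0: a=12 ⇒ p=12, q=1
i=1: a=8 ⇒ p=97, q=8
→ (97, 8).  Check: 97²=9409, 147·8²=9408, difference 1.

97 8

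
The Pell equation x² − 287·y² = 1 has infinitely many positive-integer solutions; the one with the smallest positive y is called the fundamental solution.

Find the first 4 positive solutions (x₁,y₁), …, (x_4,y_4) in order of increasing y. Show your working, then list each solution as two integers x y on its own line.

√287 → a₀=16, period (1,15,1,32); ℓ=4 even so k=3
k=0  a_k=16  p_k/q_k = 16/1
k=1  a_k=1  p_k/q_k = 17/1
k=2  a_k=15  p_k/q_k = 271/16
k=3  a_k=1  p_k/q_k = 288/17
(x₁, y₁) = (288, 17);  288² − 287·17² = 1 ✓
(x_2, y_2) = (288·288 + 287·17·17, 288·17 + 17·288) = (165887, 9792)
(x_3, y_3) = (288·165887 + 287·17·9792, 288·9792 + 17·165887) = (95550624, 5640175)
(x_4, y_4) = (288·95550624 + 287·17·5640175, 288·5640175 + 17·95550624) = (55036993537, 3248731008)

288 17
165887 9792
95550624 5640175
55036993537 3248731008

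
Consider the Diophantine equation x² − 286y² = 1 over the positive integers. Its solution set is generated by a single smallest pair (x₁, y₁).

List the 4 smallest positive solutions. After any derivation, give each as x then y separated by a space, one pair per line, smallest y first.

√286 → a₀=16, period (1,10,3,3,2,3,3,10,1,32); ℓ=10 even so k=9
i=0: a=16 ⇒ p=16, q=1
…
i=8: a=10 ⇒ p=512132, q=30283
i=9: a=1 ⇒ p=561835, q=33222
(x₁, y₁) = (561835, 33222);  561835² − 286·33222² = 1 ✓
(x_2, y_2) = (561835·561835 + 286·33222·33222, 561835·33222 + 33222·561835) = (631317134449, 37330564740)
(x_3, y_3) = (561835·631317134449 + 286·33222·37330564740, 561835·37330564740 + 33222·631317134449) = (709392124465745995, 41947235681362578)
(x_4, y_4) = (561835·709392124465745995 + 286·33222·41947235681362578, 561835·41947235681362578 + 33222·709392124465745995) = (797122648497793485067201, 47134850318039357456520)

561835 33222
631317134449 37330564740
709392124465745995 41947235681362578
797122648497793485067201 47134850318039357456520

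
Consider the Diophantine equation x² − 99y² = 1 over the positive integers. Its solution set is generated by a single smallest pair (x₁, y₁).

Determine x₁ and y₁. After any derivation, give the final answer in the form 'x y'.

√99 → a₀=9, period (1,18); ℓ=2 even so k=1
i=0: a=9 ⇒ p=9, q=1
i=1: a=1 ⇒ p=10, q=1
→ (10, 1).  Check: 10²=100, 99·1²=99, difference 1.

10 1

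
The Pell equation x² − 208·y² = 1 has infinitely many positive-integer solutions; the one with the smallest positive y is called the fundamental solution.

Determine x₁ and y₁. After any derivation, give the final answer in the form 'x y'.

[14; 2,2,1,2,2,28] for √208; ℓ=6 ⇒ convergent index 5
step 0: (14, 1)  from 14·(1,0) + (0,1)
step 1: (29, 2)  from 2·(14,1) + (1,0)
step 2: (72, 5)  from 2·(29,2) + (14,1)
step 3: (101, 7)  from 1·(72,5) + (29,2)
step 4: (274, 19)  from 2·(101,7) + (72,5)
step 5: (649, 45)  from 2·(274,19) + (101,7)
→ (649, 45).  Check: 649²=421201, 208·45²=421200, difference 1.

649 45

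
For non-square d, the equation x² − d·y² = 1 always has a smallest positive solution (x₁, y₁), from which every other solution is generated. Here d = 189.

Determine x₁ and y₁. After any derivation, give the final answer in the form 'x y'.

55 4

√189 → a₀=13, period (1,2,1,26); ℓ=4 even so k=3
a_0=13:  p_0=13·1+0=13,  q_0=13·0+1=1
a_1=1:  p_1=1·13+1=14,  q_1=1·1+0=1
a_2=2:  p_2=2·14+13=41,  q_2=2·1+1=3
a_3=1:  p_3=1·41+14=55,  q_3=1·3+1=4
(x₁, y₁) = (55, 4);  55² − 189·4² = 1 ✓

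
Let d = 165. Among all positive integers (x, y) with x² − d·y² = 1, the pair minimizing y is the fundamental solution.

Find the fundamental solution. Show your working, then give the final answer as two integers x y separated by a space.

d=165: √d = [12; 1,5,2,5,1,24] (ℓ=6, even), read p_5/q_5
step 0: (12, 1)  from 12·(1,0) + (0,1)
…
step 2: (77, 6)  from 5·(13,1) + (12,1)
step 3: (167, 13)  from 2·(77,6) + (13,1)
step 4: (912, 71)  from 5·(167,13) + (77,6)
step 5: (1079, 84)  from 1·(912,71) + (167,13)
(x₁, y₁) = (1079, 84);  1079² − 165·84² = 1 ✓

1079 84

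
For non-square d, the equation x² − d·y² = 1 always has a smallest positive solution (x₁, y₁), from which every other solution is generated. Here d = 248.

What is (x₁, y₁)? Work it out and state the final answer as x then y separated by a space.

√248 → a₀=15, period (1,2,1,30); ℓ=4 even so k=3
a_0=15:  p_0=15·1+0=15,  q_0=15·0+1=1
…
a_2=2:  p_2=2·16+15=47,  q_2=2·1+1=3
a_3=1:  p_3=1·47+16=63,  q_3=1·3+1=4
fundamental: x₁=63, y₁=4  (since 3969 − 248·16 = 1)

63 4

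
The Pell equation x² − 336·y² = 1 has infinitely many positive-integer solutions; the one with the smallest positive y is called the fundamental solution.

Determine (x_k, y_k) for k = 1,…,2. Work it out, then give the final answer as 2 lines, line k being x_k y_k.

d=336: √d = [18; 3,36] (ℓ=2, even), read p_1/q_1
step 0: (18, 1)  from 18·(1,0) + (0,1)
step 1: (55, 3)  from 3·(18,1) + (1,0)
→ (55, 3).  Check: 55²=3025, 336·3²=3024, difference 1.
k=2:  x_2 = 55·55+336·3·3 = 6049,  y_2 = 55·3+3·55 = 330

55 3
6049 330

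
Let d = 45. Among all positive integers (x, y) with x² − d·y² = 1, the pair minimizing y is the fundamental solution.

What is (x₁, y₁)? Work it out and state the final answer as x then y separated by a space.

161 24

[6; 1,2,2,2,1,12] for √45; ℓ=6 ⇒ convergent index 5
k=0  a_k=6  p_k/q_k = 6/1
k=1  a_k=1  p_k/q_k = 7/1
k=2  a_k=2  p_k/q_k = 20/3
…
k=4  a_k=2  p_k/q_k = 114/17
k=5  a_k=1  p_k/q_k = 161/24
→ (161, 24).  Check: 161²=25921, 45·24²=25920, difference 1.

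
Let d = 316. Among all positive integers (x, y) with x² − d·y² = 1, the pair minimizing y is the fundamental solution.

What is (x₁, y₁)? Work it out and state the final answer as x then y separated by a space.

√316 → a₀=17, period (1,3,2,8,2,3,1,34); ℓ=8 even so k=7
a_0=17:  p_0=17·1+0=17,  q_0=17·0+1=1
…
a_6=3:  p_6=3·2862+1351=9937,  q_6=3·161+76=559
a_7=1:  p_7=1·9937+2862=12799,  q_7=1·559+161=720
fundamental: x₁=12799, y₁=720  (since 163814401 − 316·518400 = 1)

12799 720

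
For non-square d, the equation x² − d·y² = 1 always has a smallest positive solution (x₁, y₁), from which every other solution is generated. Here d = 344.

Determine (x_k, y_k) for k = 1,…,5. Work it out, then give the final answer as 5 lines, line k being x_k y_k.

√344 = [18; 1,1,4,1,3,1,4,1,1,36, …], period ℓ=10 (even) → k=9
i=0: a=18 ⇒ p=18, q=1
i=1: a=1 ⇒ p=19, q=1
i=2: a=1 ⇒ p=37, q=2
i=3: a=4 ⇒ p=167, q=9
i=4: a=1 ⇒ p=204, q=11
i=5: a=3 ⇒ p=779, q=42
…
i=7: a=4 ⇒ p=4711, q=254
i=8: a=1 ⇒ p=5694, q=307
i=9: a=1 ⇒ p=10405, q=561
fundamental: x₁=10405, y₁=561  (since 108264025 − 344·314721 = 1)
(x_2, y_2) = (10405·10405 + 344·561·561, 10405·561 + 561·10405) = (216528049, 11674410)
(x_3, y_3) = (10405·216528049 + 344·561·11674410, 10405·11674410 + 561·216528049) = (4505948689285, 242944471539)
(x_4, y_4) = (10405·4505948689285 + 344·561·242944471539, 10405·242944471539 + 561·4505948689285) = (93768792007492801, 5055674441052180)
(x_5, y_5) = (10405·93768792007492801 + 344·561·5055674441052180, 10405·5055674441052180 + 561·93768792007492801) = (1951328557169976499525, 105208584875351394261)

10405 561
216528049 11674410
4505948689285 242944471539
93768792007492801 5055674441052180
1951328557169976499525 105208584875351394261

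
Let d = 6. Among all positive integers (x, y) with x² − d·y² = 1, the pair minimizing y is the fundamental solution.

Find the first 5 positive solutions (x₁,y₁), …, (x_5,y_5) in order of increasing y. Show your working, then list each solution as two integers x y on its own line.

5 2
49 20
485 198
4801 1960
47525 19402

d=6: √d = [2; 2,4] (ℓ=2, even), read p_1/q_1
k=0  a_k=2  p_k/q_k = 2/1
k=1  a_k=2  p_k/q_k = 5/2
fundamental: x₁=5, y₁=2  (since 25 − 6·4 = 1)
k=2:  x_2 = 5·5+6·2·2 = 49,  y_2 = 5·2+2·5 = 20
k=3:  x_3 = 5·49+6·2·20 = 485,  y_3 = 5·20+2·49 = 198
k=4:  x_4 = 5·485+6·2·198 = 4801,  y_4 = 5·198+2·485 = 1960
k=5:  x_5 = 5·4801+6·2·1960 = 47525,  y_5 = 5·1960+2·4801 = 19402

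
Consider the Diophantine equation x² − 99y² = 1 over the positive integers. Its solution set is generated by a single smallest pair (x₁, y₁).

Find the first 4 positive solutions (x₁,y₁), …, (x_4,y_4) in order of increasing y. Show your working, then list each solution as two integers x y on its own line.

√99 = [9; 1,18, …], period ℓ=2 (even) → k=1
step 0: (9, 1)  from 9·(1,0) + (0,1)
step 1: (10, 1)  from 1·(9,1) + (1,0)
fundamental: x₁=10, y₁=1  (since 100 − 99·1 = 1)
(10+1√99)^2 = 199 + 20√99
(10+1√99)^3 = 3970 + 399√99
(10+1√99)^4 = 79201 + 7960√99

10 1
199 20
3970 399
79201 7960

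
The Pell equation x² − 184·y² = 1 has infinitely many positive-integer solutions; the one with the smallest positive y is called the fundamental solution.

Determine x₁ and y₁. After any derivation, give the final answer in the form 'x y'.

d=184: √d = [13; 1,1,3,2,1,2,1,2,3,1,1,26] (ℓ=12, even), read p_11/q_11
k=0  a_k=13  p_k/q_k = 13/1
…
k=4  a_k=2  p_k/q_k = 217/16
k=5  a_k=1  p_k/q_k = 312/23
k=6  a_k=2  p_k/q_k = 841/62
…
k=8  a_k=2  p_k/q_k = 3147/232
k=9  a_k=3  p_k/q_k = 10594/781
k=10  a_k=1  p_k/q_k = 13741/1013
k=11  a_k=1  p_k/q_k = 24335/1794
→ (24335, 1794).  Check: 24335²=592192225, 184·1794²=592192224, difference 1.

24335 1794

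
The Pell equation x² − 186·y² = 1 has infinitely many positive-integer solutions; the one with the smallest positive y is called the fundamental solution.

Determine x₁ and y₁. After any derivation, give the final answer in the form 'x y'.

7501 550

d=186: √d = [13; 1,1,1,3,4,3,1,1,1,26] (ℓ=10, even), read p_9/q_9
i=0: a=13 ⇒ p=13, q=1
i=1: a=1 ⇒ p=14, q=1
…
i=3: a=1 ⇒ p=41, q=3
…
i=5: a=4 ⇒ p=641, q=47
…
i=7: a=1 ⇒ p=2714, q=199
i=8: a=1 ⇒ p=4787, q=351
i=9: a=1 ⇒ p=7501, q=550
fundamental: x₁=7501, y₁=550  (since 56265001 − 186·302500 = 1)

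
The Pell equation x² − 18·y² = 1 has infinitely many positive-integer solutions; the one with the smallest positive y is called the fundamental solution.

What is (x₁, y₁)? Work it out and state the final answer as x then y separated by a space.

[4; 4,8] for √18; ℓ=2 ⇒ convergent index 1
k=0  a_k=4  p_k/q_k = 4/1
k=1  a_k=4  p_k/q_k = 17/4
→ (17, 4).  Check: 17²=289, 18·4²=288, difference 1.

17 4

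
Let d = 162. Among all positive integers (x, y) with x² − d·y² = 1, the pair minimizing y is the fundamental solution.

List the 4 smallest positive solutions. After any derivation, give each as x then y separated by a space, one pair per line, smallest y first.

19601 1540
768398401 60371080
30122754096401 2366667076620
1180872205318713601 92778082677286160

[12; 1,2,1,2,12,2,1,2,1,24] for √162; ℓ=10 ⇒ convergent index 9
k=0  a_k=12  p_k/q_k = 12/1
…
k=2  a_k=2  p_k/q_k = 38/3
…
k=4  a_k=2  p_k/q_k = 140/11
…
k=8  a_k=2  p_k/q_k = 14268/1121
k=9  a_k=1  p_k/q_k = 19601/1540
fundamental: x₁=19601, y₁=1540  (since 384199201 − 162·2371600 = 1)
(19601+1540√162)^2 = 768398401 + 60371080√162
(19601+1540√162)^3 = 30122754096401 + 2366667076620√162
(19601+1540√162)^4 = 1180872205318713601 + 92778082677286160√162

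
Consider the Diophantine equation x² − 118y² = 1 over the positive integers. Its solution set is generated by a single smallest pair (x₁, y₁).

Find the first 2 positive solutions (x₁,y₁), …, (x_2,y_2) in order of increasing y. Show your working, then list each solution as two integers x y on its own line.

d=118: √d = [10; 1,6,3,2,10,2,3,6,1,20] (ℓ=10, even), read p_9/q_9
i=0: a=10 ⇒ p=10, q=1
i=1: a=1 ⇒ p=11, q=1
i=2: a=6 ⇒ p=76, q=7
i=3: a=3 ⇒ p=239, q=22
i=4: a=2 ⇒ p=554, q=51
i=5: a=10 ⇒ p=5779, q=532
i=6: a=2 ⇒ p=12112, q=1115
i=7: a=3 ⇒ p=42115, q=3877
i=8: a=6 ⇒ p=264802, q=24377
i=9: a=1 ⇒ p=306917, q=28254
fundamental: x₁=306917, y₁=28254  (since 94198044889 − 118·798288516 = 1)
(306917+28254√118)^2 = 188396089777 + 17343265836√118

306917 28254
188396089777 17343265836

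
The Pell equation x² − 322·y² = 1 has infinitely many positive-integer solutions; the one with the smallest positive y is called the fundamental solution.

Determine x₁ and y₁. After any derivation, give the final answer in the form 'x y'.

323 18

√322 = [17; 1,16,1,34, …], period ℓ=4 (even) → k=3
k=0  a_k=17  p_k/q_k = 17/1
…
k=2  a_k=16  p_k/q_k = 305/17
k=3  a_k=1  p_k/q_k = 323/18
fundamental: x₁=323, y₁=18  (since 104329 − 322·324 = 1)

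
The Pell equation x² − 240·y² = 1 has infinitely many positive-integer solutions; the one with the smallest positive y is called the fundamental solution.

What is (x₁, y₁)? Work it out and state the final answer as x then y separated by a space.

31 2

d=240: √d = [15; 2,30] (ℓ=2, even), read p_1/q_1
i=0: a=15 ⇒ p=15, q=1
i=1: a=2 ⇒ p=31, q=2
fundamental: x₁=31, y₁=2  (since 961 − 240·4 = 1)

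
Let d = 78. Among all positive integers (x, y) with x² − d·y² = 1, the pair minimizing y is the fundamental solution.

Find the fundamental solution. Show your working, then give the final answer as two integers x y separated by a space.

53 6

√78 → a₀=8, period (1,4,1,16); ℓ=4 even so k=3
a_0=8:  p_0=8·1+0=8,  q_0=8·0+1=1
…
a_2=4:  p_2=4·9+8=44,  q_2=4·1+1=5
a_3=1:  p_3=1·44+9=53,  q_3=1·5+1=6
fundamental: x₁=53, y₁=6  (since 2809 − 78·36 = 1)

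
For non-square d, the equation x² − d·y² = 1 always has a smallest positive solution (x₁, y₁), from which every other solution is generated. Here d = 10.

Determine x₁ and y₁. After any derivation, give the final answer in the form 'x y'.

d=10: √d = [3; 6] (ℓ=1, odd), read p_1/q_1
a_0=3:  p_0=3·1+0=3,  q_0=3·0+1=1
a_1=6:  p_1=6·3+1=19,  q_1=6·1+0=6
fundamental: x₁=19, y₁=6  (since 361 − 10·36 = 1)

19 6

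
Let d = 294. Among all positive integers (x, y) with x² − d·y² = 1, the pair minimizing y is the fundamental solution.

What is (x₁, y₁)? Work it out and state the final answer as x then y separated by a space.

4801 280

√294 = [17; 6,1,4,1,6,34, …], period ℓ=6 (even) → k=5
k=0  a_k=17  p_k/q_k = 17/1
…
k=4  a_k=1  p_k/q_k = 703/41
k=5  a_k=6  p_k/q_k = 4801/280
fundamental: x₁=4801, y₁=280  (since 23049601 − 294·78400 = 1)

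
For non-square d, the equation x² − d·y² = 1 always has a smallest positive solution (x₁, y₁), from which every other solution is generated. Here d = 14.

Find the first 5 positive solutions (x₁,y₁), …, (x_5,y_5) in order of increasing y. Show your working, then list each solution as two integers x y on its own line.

√14 → a₀=3, period (1,2,1,6); ℓ=4 even so k=3
a_0=3:  p_0=3·1+0=3,  q_0=3·0+1=1
…
a_2=2:  p_2=2·4+3=11,  q_2=2·1+1=3
a_3=1:  p_3=1·11+4=15,  q_3=1·3+1=4
(x₁, y₁) = (15, 4);  15² − 14·4² = 1 ✓
(x_2, y_2) = (15·15 + 14·4·4, 15·4 + 4·15) = (449, 120)
(x_3, y_3) = (15·449 + 14·4·120, 15·120 + 4·449) = (13455, 3596)
(x_4, y_4) = (15·13455 + 14·4·3596, 15·3596 + 4·13455) = (403201, 107760)
(x_5, y_5) = (15·403201 + 14·4·107760, 15·107760 + 4·403201) = (12082575, 3229204)

15 4
449 120
13455 3596
403201 107760
12082575 3229204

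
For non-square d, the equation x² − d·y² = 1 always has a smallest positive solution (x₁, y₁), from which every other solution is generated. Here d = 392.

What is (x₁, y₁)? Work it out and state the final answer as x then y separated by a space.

d=392: √d = [19; 1,3,1,38] (ℓ=4, even), read p_3/q_3
a_0=19:  p_0=19·1+0=19,  q_0=19·0+1=1
…
a_2=3:  p_2=3·20+19=79,  q_2=3·1+1=4
a_3=1:  p_3=1·79+20=99,  q_3=1·4+1=5
→ (99, 5).  Check: 99²=9801, 392·5²=9800, difference 1.

99 5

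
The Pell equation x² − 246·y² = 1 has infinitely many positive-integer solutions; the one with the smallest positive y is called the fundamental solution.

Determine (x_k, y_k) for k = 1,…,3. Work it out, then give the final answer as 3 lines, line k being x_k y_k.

√246 → a₀=15, period (1,2,5,1,14,1,5,2,1,30); ℓ=10 even so k=9
k=0  a_k=15  p_k/q_k = 15/1
…
k=6  a_k=1  p_k/q_k = 4721/301
k=7  a_k=5  p_k/q_k = 28028/1787
k=8  a_k=2  p_k/q_k = 60777/3875
k=9  a_k=1  p_k/q_k = 88805/5662
(x₁, y₁) = (88805, 5662);  88805² − 246·5662² = 1 ✓
k=2:  x_2 = 88805·88805+246·5662·5662 = 15772656049,  y_2 = 88805·5662+5662·88805 = 1005627820
k=3:  x_3 = 88805·15772656049+246·5662·1005627820 = 2801381440774085,  y_3 = 88805·1005627820+5662·15772656049 = 178609557104538

88805 5662
15772656049 1005627820
2801381440774085 178609557104538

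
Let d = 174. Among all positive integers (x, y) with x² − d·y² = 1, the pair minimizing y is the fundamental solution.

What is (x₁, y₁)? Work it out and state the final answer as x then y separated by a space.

√174 = [13; 5,4,5,26, …], period ℓ=4 (even) → k=3
k=0  a_k=13  p_k/q_k = 13/1
…
k=2  a_k=4  p_k/q_k = 277/21
k=3  a_k=5  p_k/q_k = 1451/110
→ (1451, 110).  Check: 1451²=2105401, 174·110²=2105400, difference 1.

1451 110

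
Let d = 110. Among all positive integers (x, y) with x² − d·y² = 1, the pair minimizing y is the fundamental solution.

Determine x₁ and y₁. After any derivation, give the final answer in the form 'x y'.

√110 = [10; 2,20, …], period ℓ=2 (even) → k=1
i=0: a=10 ⇒ p=10, q=1
i=1: a=2 ⇒ p=21, q=2
fundamental: x₁=21, y₁=2  (since 441 − 110·4 = 1)

21 2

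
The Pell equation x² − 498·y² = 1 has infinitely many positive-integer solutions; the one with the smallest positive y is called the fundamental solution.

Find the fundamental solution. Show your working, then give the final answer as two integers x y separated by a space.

√498 → a₀=22, period (3,6,22,6,3,44); ℓ=6 even so k=5
k=0  a_k=22  p_k/q_k = 22/1
…
k=2  a_k=6  p_k/q_k = 424/19
k=3  a_k=22  p_k/q_k = 9395/421
k=4  a_k=6  p_k/q_k = 56794/2545
k=5  a_k=3  p_k/q_k = 179777/8056
fundamental: x₁=179777, y₁=8056  (since 32319769729 − 498·64899136 = 1)

179777 8056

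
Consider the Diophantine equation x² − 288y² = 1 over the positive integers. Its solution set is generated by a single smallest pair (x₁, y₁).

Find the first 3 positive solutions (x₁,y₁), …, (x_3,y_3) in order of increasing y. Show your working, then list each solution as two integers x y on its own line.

√288 = [16; 1,32, …], period ℓ=2 (even) → k=1
k=0  a_k=16  p_k/q_k = 16/1
k=1  a_k=1  p_k/q_k = 17/1
(x₁, y₁) = (17, 1);  17² − 288·1² = 1 ✓
(x_2, y_2) = (17·17 + 288·1·1, 17·1 + 1·17) = (577, 34)
(x_3, y_3) = (17·577 + 288·1·34, 17·34 + 1·577) = (19601, 1155)

17 1
577 34
19601 1155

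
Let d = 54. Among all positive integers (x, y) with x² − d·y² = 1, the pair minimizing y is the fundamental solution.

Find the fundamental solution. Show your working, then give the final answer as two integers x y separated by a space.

485 66

√54 = [7; 2,1,6,1,2,14, …], period ℓ=6 (even) → k=5
a_0=7:  p_0=7·1+0=7,  q_0=7·0+1=1
…
a_2=1:  p_2=1·15+7=22,  q_2=1·2+1=3
a_3=6:  p_3=6·22+15=147,  q_3=6·3+2=20
a_4=1:  p_4=1·147+22=169,  q_4=1·20+3=23
a_5=2:  p_5=2·169+147=485,  q_5=2·23+20=66
fundamental: x₁=485, y₁=66  (since 235225 − 54·4356 = 1)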